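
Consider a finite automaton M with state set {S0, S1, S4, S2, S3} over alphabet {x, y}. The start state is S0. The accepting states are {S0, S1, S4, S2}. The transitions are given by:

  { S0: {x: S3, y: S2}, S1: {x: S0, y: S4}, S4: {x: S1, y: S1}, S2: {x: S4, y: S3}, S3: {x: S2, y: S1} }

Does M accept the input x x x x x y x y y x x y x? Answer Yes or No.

Yes

start at S0
read 'x': S0 → S3
read 'x': S3 → S2
read 'x': S2 → S4
read 'x': S4 → S1
read 'x': S1 → S0
read 'y': S0 → S2
read 'x': S2 → S4
read 'y': S4 → S1
read 'y': S1 → S4
read 'x': S4 → S1
read 'x': S1 → S0
read 'y': S0 → S2
read 'x': S2 → S4
End state S4 is accepting.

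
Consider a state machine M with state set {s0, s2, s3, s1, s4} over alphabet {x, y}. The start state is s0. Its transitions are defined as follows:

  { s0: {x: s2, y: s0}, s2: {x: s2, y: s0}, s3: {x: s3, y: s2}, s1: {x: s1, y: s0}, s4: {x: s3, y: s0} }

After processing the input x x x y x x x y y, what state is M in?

s0 → s2 → s2 → s2 → s0 → s2 → s2 → s2 → s0 → s0

s0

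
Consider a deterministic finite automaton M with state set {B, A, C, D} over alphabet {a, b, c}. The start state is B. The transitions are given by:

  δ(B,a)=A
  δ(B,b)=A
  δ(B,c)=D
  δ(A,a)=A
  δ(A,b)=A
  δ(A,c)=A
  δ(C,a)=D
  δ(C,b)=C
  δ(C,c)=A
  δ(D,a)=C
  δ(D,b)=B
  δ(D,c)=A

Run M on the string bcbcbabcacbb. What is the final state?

Trace: B -b-> A -c-> A -b-> A -c-> A -b-> A -a-> A -b-> A -c-> A -a-> A -c-> A -b-> A -b-> A

A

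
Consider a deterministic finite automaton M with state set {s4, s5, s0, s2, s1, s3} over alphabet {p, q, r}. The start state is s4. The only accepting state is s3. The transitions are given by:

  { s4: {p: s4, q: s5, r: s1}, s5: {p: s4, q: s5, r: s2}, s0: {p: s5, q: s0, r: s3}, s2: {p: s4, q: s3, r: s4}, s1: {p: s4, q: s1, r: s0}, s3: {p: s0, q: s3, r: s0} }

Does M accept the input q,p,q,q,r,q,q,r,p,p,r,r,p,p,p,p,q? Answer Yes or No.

No

Trace: s4 -q-> s5 -p-> s4 -q-> s5 -q-> s5 -r-> s2 -q-> s3 -q-> s3 -r-> s0 -p-> s5 -p-> s4 -r-> s1 -r-> s0 -p-> s5 -p-> s4 -p-> s4 -p-> s4 -q-> s5
End state s5 is not accepting.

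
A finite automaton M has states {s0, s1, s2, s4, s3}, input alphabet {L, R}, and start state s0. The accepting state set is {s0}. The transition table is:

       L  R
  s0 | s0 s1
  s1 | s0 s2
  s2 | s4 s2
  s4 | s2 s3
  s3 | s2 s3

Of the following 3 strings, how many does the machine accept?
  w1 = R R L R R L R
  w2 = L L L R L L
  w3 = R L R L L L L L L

w1: Trace: s0 -R-> s1 -R-> s2 -L-> s4 -R-> s3 -R-> s3 -L-> s2 -R-> s2  → end s2, rejected
w2: Trace: s0 -L-> s0 -L-> s0 -L-> s0 -R-> s1 -L-> s0 -L-> s0  → end s0, accepted
w3: Trace: s0 -R-> s1 -L-> s0 -R-> s1 -L-> s0 -L-> s0 -L-> s0 -L-> s0 -L-> s0 -L-> s0  → end s0, accepted

2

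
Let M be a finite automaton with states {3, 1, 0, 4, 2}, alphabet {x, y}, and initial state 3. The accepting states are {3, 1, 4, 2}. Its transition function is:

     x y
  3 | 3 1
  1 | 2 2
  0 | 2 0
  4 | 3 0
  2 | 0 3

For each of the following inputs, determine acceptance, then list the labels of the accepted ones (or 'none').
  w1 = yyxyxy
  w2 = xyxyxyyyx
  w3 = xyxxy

w1: Trace: 3 -y-> 1 -y-> 2 -x-> 0 -y-> 0 -x-> 2 -y-> 3  → end 3, accepted
w2: Trace: 3 -x-> 3 -y-> 1 -x-> 2 -y-> 3 -x-> 3 -y-> 1 -y-> 2 -y-> 3 -x-> 3  → end 3, accepted
w3: Trace: 3 -x-> 3 -y-> 1 -x-> 2 -x-> 0 -y-> 0  → end 0, rejected

w1, w2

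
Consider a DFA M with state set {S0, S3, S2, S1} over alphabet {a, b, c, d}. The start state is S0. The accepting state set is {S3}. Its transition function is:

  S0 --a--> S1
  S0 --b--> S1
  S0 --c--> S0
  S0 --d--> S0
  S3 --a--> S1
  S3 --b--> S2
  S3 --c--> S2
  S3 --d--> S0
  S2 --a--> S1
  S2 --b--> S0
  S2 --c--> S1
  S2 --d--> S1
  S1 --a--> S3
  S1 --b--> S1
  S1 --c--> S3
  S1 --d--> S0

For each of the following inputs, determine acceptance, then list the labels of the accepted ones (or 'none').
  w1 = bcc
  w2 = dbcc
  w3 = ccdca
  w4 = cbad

w1: Trace: S0 -b-> S1 -c-> S3 -c-> S2  → end S2, rejected
w2: Trace: S0 -d-> S0 -b-> S1 -c-> S3 -c-> S2  → end S2, rejected
w3: Trace: S0 -c-> S0 -c-> S0 -d-> S0 -c-> S0 -a-> S1  → end S1, rejected
w4: Trace: S0 -c-> S0 -b-> S1 -a-> S3 -d-> S0  → end S0, rejected

none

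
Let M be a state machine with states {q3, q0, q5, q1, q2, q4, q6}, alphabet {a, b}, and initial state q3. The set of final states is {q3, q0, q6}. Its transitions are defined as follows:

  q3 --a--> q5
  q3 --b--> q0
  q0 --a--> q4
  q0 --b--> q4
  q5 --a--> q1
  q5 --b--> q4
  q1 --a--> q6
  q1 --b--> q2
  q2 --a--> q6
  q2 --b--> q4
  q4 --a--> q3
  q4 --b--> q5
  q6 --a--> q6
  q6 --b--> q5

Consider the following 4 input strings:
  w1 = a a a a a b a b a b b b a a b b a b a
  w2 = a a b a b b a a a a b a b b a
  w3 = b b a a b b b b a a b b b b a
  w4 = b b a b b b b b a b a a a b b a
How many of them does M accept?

w1:
  start at q3
  read 'a': q3 → q5
  read 'a': q5 → q1
  read 'a': q1 → q6
  read 'a': q6 → q6
  read 'a': q6 → q6
  read 'b': q6 → q5
  read 'a': q5 → q1
  read 'b': q1 → q2
  read 'a': q2 → q6
  read 'b': q6 → q5
  read 'b': q5 → q4
  read 'b': q4 → q5
  read 'a': q5 → q1
  read 'a': q1 → q6
  read 'b': q6 → q5
  read 'b': q5 → q4
  read 'a': q4 → q3
  read 'b': q3 → q0
  read 'a': q0 → q4
  end q4, rejected
w2:
  start at q3
  read 'a': q3 → q5
  read 'a': q5 → q1
  read 'b': q1 → q2
  read 'a': q2 → q6
  read 'b': q6 → q5
  read 'b': q5 → q4
  read 'a': q4 → q3
  read 'a': q3 → q5
  read 'a': q5 → q1
  read 'a': q1 → q6
  read 'b': q6 → q5
  read 'a': q5 → q1
  read 'b': q1 → q2
  read 'b': q2 → q4
  read 'a': q4 → q3
  end q3, accepted
w3:
  start at q3
  read 'b': q3 → q0
  read 'b': q0 → q4
  read 'a': q4 → q3
  read 'a': q3 → q5
  read 'b': q5 → q4
  read 'b': q4 → q5
  read 'b': q5 → q4
  read 'b': q4 → q5
  read 'a': q5 → q1
  read 'a': q1 → q6
  read 'b': q6 → q5
  read 'b': q5 → q4
  read 'b': q4 → q5
  read 'b': q5 → q4
  read 'a': q4 → q3
  end q3, accepted
w4:
  start at q3
  read 'b': q3 → q0
  read 'b': q0 → q4
  read 'a': q4 → q3
  read 'b': q3 → q0
  read 'b': q0 → q4
  read 'b': q4 → q5
  read 'b': q5 → q4
  read 'b': q4 → q5
  read 'a': q5 → q1
  read 'b': q1 → q2
  read 'a': q2 → q6
  read 'a': q6 → q6
  read 'a': q6 → q6
  read 'b': q6 → q5
  read 'b': q5 → q4
  read 'a': q4 → q3
  end q3, accepted

3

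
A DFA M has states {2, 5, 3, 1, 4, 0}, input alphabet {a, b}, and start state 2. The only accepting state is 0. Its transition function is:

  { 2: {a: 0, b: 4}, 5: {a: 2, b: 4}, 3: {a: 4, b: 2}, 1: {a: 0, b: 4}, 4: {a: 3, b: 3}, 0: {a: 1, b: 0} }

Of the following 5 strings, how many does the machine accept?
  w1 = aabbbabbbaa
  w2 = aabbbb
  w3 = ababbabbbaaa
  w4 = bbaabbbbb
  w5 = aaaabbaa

1

w1:
  start at 2
  read 'a': 2 → 0
  read 'a': 0 → 1
  read 'b': 1 → 4
  read 'b': 4 → 3
  read 'b': 3 → 2
  read 'a': 2 → 0
  read 'b': 0 → 0
  read 'b': 0 → 0
  read 'b': 0 → 0
  read 'a': 0 → 1
  read 'a': 1 → 0
  end 0, accepted
w2:
  start at 2
  read 'a': 2 → 0
  read 'a': 0 → 1
  read 'b': 1 → 4
  read 'b': 4 → 3
  read 'b': 3 → 2
  read 'b': 2 → 4
  end 4, rejected
w3:
  start at 2
  read 'a': 2 → 0
  read 'b': 0 → 0
  read 'a': 0 → 1
  read 'b': 1 → 4
  read 'b': 4 → 3
  read 'a': 3 → 4
  read 'b': 4 → 3
  read 'b': 3 → 2
  read 'b': 2 → 4
  read 'a': 4 → 3
  read 'a': 3 → 4
  read 'a': 4 → 3
  end 3, rejected
w4:
  start at 2
  read 'b': 2 → 4
  read 'b': 4 → 3
  read 'a': 3 → 4
  read 'a': 4 → 3
  read 'b': 3 → 2
  read 'b': 2 → 4
  read 'b': 4 → 3
  read 'b': 3 → 2
  read 'b': 2 → 4
  end 4, rejected
w5:
  start at 2
  read 'a': 2 → 0
  read 'a': 0 → 1
  read 'a': 1 → 0
  read 'a': 0 → 1
  read 'b': 1 → 4
  read 'b': 4 → 3
  read 'a': 3 → 4
  read 'a': 4 → 3
  end 3, rejected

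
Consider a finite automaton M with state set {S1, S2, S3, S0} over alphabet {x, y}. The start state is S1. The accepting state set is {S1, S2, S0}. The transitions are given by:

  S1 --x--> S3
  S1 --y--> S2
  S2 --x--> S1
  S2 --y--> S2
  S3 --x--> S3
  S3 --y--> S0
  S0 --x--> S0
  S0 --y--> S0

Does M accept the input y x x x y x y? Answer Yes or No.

Yes

start at S1
read 'y': S1 → S2
read 'x': S2 → S1
read 'x': S1 → S3
read 'x': S3 → S3
read 'y': S3 → S0
read 'x': S0 → S0
read 'y': S0 → S0
End state S0 is accepting.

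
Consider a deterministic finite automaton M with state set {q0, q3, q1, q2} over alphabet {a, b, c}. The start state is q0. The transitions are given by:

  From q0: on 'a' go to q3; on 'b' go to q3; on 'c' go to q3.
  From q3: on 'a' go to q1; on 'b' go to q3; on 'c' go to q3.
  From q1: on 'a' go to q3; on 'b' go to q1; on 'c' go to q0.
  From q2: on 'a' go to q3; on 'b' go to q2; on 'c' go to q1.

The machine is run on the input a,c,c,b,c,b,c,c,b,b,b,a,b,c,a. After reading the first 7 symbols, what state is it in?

start at q0
read 'a': q0 → q3
read 'c': q3 → q3
read 'c': q3 → q3
read 'b': q3 → q3
read 'c': q3 → q3
read 'b': q3 → q3
read 'c': q3 → q3
After 7 symbols: q3.

q3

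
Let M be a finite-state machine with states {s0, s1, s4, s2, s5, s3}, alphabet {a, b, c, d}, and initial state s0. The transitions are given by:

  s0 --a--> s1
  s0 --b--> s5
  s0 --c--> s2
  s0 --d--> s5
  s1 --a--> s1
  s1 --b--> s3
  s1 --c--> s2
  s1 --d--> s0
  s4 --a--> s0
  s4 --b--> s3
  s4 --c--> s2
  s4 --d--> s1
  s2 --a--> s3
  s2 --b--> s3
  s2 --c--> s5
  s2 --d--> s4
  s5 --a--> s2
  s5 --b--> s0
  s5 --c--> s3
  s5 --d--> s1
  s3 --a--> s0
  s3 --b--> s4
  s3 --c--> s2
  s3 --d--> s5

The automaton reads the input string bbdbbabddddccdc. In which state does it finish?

s2

start at s0
read 'b': s0 → s5
read 'b': s5 → s0
read 'd': s0 → s5
read 'b': s5 → s0
read 'b': s0 → s5
read 'a': s5 → s2
read 'b': s2 → s3
read 'd': s3 → s5
read 'd': s5 → s1
read 'd': s1 → s0
read 'd': s0 → s5
read 'c': s5 → s3
read 'c': s3 → s2
read 'd': s2 → s4
read 'c': s4 → s2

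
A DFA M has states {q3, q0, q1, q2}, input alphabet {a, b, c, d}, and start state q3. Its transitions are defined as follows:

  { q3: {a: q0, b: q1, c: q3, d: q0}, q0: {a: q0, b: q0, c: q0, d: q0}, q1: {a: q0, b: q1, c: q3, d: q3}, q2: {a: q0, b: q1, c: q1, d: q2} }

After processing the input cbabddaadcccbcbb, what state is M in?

q3 → q3 → q1 → q0 → q0 → q0 → q0 → q0 → q0 → q0 → q0 → q0 → q0 → q0 → q0 → q0 → q0

q0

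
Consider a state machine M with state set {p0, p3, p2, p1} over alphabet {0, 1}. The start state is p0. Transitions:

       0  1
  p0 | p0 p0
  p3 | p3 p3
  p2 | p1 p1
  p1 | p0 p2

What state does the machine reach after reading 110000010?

start at p0
read '1': p0 → p0
read '1': p0 → p0
read '0': p0 → p0
read '0': p0 → p0
read '0': p0 → p0
read '0': p0 → p0
read '0': p0 → p0
read '1': p0 → p0
read '0': p0 → p0

p0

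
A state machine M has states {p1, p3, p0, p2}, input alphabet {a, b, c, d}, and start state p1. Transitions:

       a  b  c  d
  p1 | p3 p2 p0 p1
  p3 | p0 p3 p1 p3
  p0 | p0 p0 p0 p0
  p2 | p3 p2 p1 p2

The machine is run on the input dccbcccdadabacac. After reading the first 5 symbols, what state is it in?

p1 → p1 → p0 → p0 → p0 → p0
After 5 symbols: p0.

p0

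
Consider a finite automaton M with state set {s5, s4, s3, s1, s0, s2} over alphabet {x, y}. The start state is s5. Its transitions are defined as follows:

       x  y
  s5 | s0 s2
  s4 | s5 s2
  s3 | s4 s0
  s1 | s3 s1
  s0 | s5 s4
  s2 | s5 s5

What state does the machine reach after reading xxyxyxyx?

s5

s5 → s0 → s5 → s2 → s5 → s2 → s5 → s2 → s5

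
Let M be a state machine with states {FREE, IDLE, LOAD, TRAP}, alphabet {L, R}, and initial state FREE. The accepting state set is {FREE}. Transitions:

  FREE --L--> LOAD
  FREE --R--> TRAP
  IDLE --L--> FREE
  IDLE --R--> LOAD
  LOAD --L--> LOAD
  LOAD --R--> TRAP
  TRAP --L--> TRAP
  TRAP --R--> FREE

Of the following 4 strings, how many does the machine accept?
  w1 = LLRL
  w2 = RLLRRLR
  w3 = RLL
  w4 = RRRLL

1

w1: FREE → LOAD → LOAD → TRAP → TRAP  → end TRAP, rejected
w2: FREE → TRAP → TRAP → TRAP → FREE → TRAP → TRAP → FREE  → end FREE, accepted
w3: FREE → TRAP → TRAP → TRAP  → end TRAP, rejected
w4: FREE → TRAP → FREE → TRAP → TRAP → TRAP  → end TRAP, rejected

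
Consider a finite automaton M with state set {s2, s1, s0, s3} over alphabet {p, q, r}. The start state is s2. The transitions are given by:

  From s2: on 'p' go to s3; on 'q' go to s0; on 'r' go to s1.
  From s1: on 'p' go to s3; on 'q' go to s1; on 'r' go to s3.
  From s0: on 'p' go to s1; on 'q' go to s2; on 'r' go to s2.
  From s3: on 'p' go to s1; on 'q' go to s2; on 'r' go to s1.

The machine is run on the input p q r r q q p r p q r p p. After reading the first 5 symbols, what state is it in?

s2

start at s2
read 'p': s2 → s3
read 'q': s3 → s2
read 'r': s2 → s1
read 'r': s1 → s3
read 'q': s3 → s2
After 5 symbols: s2.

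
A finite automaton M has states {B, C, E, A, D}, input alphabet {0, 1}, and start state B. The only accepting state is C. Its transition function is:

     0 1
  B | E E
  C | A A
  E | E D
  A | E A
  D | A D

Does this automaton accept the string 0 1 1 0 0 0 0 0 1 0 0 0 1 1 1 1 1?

B → E → D → D → A → E → E → E → E → D → A → E → E → D → D → D → D → D
End state D is not accepting.

No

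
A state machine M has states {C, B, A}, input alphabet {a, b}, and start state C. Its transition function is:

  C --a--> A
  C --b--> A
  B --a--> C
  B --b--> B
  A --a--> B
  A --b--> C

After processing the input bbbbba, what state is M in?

start at C
read 'b': C → A
read 'b': A → C
read 'b': C → A
read 'b': A → C
read 'b': C → A
read 'a': A → B

B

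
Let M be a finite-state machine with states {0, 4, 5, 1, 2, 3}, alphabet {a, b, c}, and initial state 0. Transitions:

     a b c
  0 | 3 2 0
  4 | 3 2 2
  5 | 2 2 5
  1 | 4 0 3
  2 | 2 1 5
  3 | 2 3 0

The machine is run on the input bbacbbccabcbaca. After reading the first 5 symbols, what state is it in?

1

start at 0
read 'b': 0 → 2
read 'b': 2 → 1
read 'a': 1 → 4
read 'c': 4 → 2
read 'b': 2 → 1
After 5 symbols: 1.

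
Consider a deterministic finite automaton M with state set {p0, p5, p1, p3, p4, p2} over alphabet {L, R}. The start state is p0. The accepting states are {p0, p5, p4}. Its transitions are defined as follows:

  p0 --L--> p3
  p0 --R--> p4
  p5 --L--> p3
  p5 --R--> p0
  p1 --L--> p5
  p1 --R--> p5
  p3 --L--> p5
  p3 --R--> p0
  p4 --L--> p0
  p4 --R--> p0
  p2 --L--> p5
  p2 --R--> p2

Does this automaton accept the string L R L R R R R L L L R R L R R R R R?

Yes

p0 → p3 → p0 → p3 → p0 → p4 → p0 → p4 → p0 → p3 → p5 → p0 → p4 → p0 → p4 → p0 → p4 → p0 → p4
End state p4 is accepting.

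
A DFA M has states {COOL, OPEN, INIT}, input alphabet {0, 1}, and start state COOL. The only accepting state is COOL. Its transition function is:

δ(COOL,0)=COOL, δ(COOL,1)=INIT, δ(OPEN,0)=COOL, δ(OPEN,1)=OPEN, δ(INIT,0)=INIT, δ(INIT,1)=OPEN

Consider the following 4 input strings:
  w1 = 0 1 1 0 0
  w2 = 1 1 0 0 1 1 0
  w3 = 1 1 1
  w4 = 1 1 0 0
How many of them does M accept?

w1: Trace: COOL -0-> COOL -1-> INIT -1-> OPEN -0-> COOL -0-> COOL  → end COOL, accepted
w2: Trace: COOL -1-> INIT -1-> OPEN -0-> COOL -0-> COOL -1-> INIT -1-> OPEN -0-> COOL  → end COOL, accepted
w3: Trace: COOL -1-> INIT -1-> OPEN -1-> OPEN  → end OPEN, rejected
w4: Trace: COOL -1-> INIT -1-> OPEN -0-> COOL -0-> COOL  → end COOL, accepted

3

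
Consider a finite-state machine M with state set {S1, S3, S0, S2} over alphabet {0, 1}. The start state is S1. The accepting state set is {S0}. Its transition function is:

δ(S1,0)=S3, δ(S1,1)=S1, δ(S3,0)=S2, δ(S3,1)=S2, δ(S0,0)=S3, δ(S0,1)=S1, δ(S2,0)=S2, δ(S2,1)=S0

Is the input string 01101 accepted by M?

No

S1 → S3 → S2 → S0 → S3 → S2
End state S2 is not accepting.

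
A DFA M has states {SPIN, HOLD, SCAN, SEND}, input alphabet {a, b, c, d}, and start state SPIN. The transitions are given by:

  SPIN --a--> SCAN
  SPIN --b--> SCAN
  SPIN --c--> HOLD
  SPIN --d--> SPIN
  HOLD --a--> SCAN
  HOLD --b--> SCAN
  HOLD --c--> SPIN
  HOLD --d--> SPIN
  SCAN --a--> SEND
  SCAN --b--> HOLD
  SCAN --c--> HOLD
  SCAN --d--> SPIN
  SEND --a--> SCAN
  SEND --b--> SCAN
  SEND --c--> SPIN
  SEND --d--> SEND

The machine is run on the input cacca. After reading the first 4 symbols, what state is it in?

SPIN → HOLD → SCAN → HOLD → SPIN
After 4 symbols: SPIN.

SPIN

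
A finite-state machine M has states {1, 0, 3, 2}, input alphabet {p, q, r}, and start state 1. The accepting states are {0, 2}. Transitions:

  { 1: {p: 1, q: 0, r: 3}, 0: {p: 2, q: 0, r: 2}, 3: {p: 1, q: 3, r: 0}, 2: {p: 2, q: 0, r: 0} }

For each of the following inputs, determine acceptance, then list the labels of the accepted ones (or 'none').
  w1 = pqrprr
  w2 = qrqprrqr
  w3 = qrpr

w1, w2, w3

w1:
  start at 1
  read 'p': 1 → 1
  read 'q': 1 → 0
  read 'r': 0 → 2
  read 'p': 2 → 2
  read 'r': 2 → 0
  read 'r': 0 → 2
  end 2, accepted
w2:
  start at 1
  read 'q': 1 → 0
  read 'r': 0 → 2
  read 'q': 2 → 0
  read 'p': 0 → 2
  read 'r': 2 → 0
  read 'r': 0 → 2
  read 'q': 2 → 0
  read 'r': 0 → 2
  end 2, accepted
w3:
  start at 1
  read 'q': 1 → 0
  read 'r': 0 → 2
  read 'p': 2 → 2
  read 'r': 2 → 0
  end 0, accepted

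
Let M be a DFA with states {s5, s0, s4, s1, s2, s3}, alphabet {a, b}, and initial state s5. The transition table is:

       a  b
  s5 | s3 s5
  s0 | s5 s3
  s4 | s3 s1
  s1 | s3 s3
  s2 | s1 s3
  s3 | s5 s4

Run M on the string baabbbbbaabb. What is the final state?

s5 → s5 → s3 → s5 → s5 → s5 → s5 → s5 → s5 → s3 → s5 → s5 → s5

s5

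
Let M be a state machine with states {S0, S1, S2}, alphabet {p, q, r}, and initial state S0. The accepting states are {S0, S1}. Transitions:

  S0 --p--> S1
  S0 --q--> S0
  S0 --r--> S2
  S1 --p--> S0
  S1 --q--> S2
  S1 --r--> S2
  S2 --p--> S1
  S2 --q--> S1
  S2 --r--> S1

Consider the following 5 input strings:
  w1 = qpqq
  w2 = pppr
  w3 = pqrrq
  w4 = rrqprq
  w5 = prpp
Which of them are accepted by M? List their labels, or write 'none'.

w1: S0 → S0 → S1 → S2 → S1  → end S1, accepted
w2: S0 → S1 → S0 → S1 → S2  → end S2, rejected
w3: S0 → S1 → S2 → S1 → S2 → S1  → end S1, accepted
w4: S0 → S2 → S1 → S2 → S1 → S2 → S1  → end S1, accepted
w5: S0 → S1 → S2 → S1 → S0  → end S0, accepted

w1, w3, w4, w5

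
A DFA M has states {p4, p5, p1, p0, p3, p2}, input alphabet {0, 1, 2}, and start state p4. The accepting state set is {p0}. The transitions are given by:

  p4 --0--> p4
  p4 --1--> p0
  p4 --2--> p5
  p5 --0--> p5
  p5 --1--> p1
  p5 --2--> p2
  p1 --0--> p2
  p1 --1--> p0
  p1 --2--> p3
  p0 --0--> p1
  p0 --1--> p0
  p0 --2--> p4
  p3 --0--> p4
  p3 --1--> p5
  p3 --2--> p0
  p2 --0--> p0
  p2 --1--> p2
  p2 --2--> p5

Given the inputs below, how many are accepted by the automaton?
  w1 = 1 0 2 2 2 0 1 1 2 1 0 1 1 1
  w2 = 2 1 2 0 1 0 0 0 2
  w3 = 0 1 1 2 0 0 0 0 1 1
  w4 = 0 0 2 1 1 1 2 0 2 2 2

2

w1:
  start at p4
  read '1': p4 → p0
  read '0': p0 → p1
  read '2': p1 → p3
  read '2': p3 → p0
  read '2': p0 → p4
  read '0': p4 → p4
  read '1': p4 → p0
  read '1': p0 → p0
  read '2': p0 → p4
  read '1': p4 → p0
  read '0': p0 → p1
  read '1': p1 → p0
  read '1': p0 → p0
  read '1': p0 → p0
  end p0, accepted
w2:
  start at p4
  read '2': p4 → p5
  read '1': p5 → p1
  read '2': p1 → p3
  read '0': p3 → p4
  read '1': p4 → p0
  read '0': p0 → p1
  read '0': p1 → p2
  read '0': p2 → p0
  read '2': p0 → p4
  end p4, rejected
w3:
  start at p4
  read '0': p4 → p4
  read '1': p4 → p0
  read '1': p0 → p0
  read '2': p0 → p4
  read '0': p4 → p4
  read '0': p4 → p4
  read '0': p4 → p4
  read '0': p4 → p4
  read '1': p4 → p0
  read '1': p0 → p0
  end p0, accepted
w4:
  start at p4
  read '0': p4 → p4
  read '0': p4 → p4
  read '2': p4 → p5
  read '1': p5 → p1
  read '1': p1 → p0
  read '1': p0 → p0
  read '2': p0 → p4
  read '0': p4 → p4
  read '2': p4 → p5
  read '2': p5 → p2
  read '2': p2 → p5
  end p5, rejected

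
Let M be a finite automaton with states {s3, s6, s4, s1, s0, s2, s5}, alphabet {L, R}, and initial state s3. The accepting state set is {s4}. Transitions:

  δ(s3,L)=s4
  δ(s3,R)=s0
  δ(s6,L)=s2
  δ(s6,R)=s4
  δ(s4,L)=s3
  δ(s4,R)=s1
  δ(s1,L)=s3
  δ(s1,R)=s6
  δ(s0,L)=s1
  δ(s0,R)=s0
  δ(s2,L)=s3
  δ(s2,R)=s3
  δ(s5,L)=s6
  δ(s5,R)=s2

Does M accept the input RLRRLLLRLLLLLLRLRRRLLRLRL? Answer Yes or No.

Trace: s3 -R-> s0 -L-> s1 -R-> s6 -R-> s4 -L-> s3 -L-> s4 -L-> s3 -R-> s0 -L-> s1 -L-> s3 -L-> s4 -L-> s3 -L-> s4 -L-> s3 -R-> s0 -L-> s1 -R-> s6 -R-> s4 -R-> s1 -L-> s3 -L-> s4 -R-> s1 -L-> s3 -R-> s0 -L-> s1
End state s1 is not accepting.

No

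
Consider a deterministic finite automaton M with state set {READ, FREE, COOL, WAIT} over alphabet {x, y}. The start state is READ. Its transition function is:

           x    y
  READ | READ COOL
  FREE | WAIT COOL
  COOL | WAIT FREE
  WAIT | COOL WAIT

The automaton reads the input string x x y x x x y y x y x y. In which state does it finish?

WAIT

start at READ
read 'x': READ → READ
read 'x': READ → READ
read 'y': READ → COOL
read 'x': COOL → WAIT
read 'x': WAIT → COOL
read 'x': COOL → WAIT
read 'y': WAIT → WAIT
read 'y': WAIT → WAIT
read 'x': WAIT → COOL
read 'y': COOL → FREE
read 'x': FREE → WAIT
read 'y': WAIT → WAIT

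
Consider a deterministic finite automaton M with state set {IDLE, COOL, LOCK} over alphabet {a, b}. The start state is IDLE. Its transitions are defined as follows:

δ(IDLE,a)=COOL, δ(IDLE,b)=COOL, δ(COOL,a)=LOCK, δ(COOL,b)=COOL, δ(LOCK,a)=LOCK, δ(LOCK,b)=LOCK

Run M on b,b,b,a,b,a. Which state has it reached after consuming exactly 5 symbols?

LOCK

IDLE → COOL → COOL → COOL → LOCK → LOCK
After 5 symbols: LOCK.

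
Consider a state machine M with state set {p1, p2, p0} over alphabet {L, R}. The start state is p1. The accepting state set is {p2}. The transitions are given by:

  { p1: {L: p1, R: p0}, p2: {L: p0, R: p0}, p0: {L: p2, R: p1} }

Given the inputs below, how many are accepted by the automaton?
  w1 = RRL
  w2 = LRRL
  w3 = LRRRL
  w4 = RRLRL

w1:
  start at p1
  read 'R': p1 → p0
  read 'R': p0 → p1
  read 'L': p1 → p1
  end p1, rejected
w2:
  start at p1
  read 'L': p1 → p1
  read 'R': p1 → p0
  read 'R': p0 → p1
  read 'L': p1 → p1
  end p1, rejected
w3:
  start at p1
  read 'L': p1 → p1
  read 'R': p1 → p0
  read 'R': p0 → p1
  read 'R': p1 → p0
  read 'L': p0 → p2
  end p2, accepted
w4:
  start at p1
  read 'R': p1 → p0
  read 'R': p0 → p1
  read 'L': p1 → p1
  read 'R': p1 → p0
  read 'L': p0 → p2
  end p2, accepted

2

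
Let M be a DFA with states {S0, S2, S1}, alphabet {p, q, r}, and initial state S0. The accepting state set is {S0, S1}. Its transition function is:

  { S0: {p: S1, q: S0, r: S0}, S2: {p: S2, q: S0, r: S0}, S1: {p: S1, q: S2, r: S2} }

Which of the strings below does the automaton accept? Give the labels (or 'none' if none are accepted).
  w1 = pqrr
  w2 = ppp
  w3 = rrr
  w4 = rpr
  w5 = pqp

w1, w2, w3

w1: Trace: S0 -p-> S1 -q-> S2 -r-> S0 -r-> S0  → end S0, accepted
w2: Trace: S0 -p-> S1 -p-> S1 -p-> S1  → end S1, accepted
w3: Trace: S0 -r-> S0 -r-> S0 -r-> S0  → end S0, accepted
w4: Trace: S0 -r-> S0 -p-> S1 -r-> S2  → end S2, rejected
w5: Trace: S0 -p-> S1 -q-> S2 -p-> S2  → end S2, rejected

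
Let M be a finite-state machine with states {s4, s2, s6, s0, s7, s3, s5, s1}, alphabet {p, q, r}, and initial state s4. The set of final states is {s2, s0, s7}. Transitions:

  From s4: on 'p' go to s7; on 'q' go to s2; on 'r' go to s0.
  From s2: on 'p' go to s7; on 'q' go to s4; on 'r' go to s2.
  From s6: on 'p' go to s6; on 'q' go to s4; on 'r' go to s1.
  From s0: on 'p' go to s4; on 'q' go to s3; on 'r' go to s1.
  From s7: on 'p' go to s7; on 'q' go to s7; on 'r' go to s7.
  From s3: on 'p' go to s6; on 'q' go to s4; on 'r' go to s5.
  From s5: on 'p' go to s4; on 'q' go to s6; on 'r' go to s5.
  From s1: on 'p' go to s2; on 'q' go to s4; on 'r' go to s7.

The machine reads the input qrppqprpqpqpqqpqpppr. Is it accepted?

s4 → s2 → s2 → s7 → s7 → s7 → s7 → s7 → s7 → s7 → s7 → s7 → s7 → s7 → s7 → s7 → s7 → s7 → s7 → s7 → s7
End state s7 is accepting.

Yes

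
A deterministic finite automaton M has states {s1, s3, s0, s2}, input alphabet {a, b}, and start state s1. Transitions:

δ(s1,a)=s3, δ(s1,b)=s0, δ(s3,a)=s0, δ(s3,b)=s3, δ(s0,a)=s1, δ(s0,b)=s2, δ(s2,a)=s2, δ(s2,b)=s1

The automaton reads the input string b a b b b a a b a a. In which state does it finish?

Trace: s1 -b-> s0 -a-> s1 -b-> s0 -b-> s2 -b-> s1 -a-> s3 -a-> s0 -b-> s2 -a-> s2 -a-> s2

s2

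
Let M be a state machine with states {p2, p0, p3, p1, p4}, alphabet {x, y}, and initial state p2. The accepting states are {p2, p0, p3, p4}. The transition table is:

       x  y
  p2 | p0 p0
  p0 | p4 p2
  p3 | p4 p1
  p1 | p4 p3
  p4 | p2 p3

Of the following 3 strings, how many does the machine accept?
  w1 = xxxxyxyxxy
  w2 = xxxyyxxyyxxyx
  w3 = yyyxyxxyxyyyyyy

w1:
  start at p2
  read 'x': p2 → p0
  read 'x': p0 → p4
  read 'x': p4 → p2
  read 'x': p2 → p0
  read 'y': p0 → p2
  read 'x': p2 → p0
  read 'y': p0 → p2
  read 'x': p2 → p0
  read 'x': p0 → p4
  read 'y': p4 → p3
  end p3, accepted
w2:
  start at p2
  read 'x': p2 → p0
  read 'x': p0 → p4
  read 'x': p4 → p2
  read 'y': p2 → p0
  read 'y': p0 → p2
  read 'x': p2 → p0
  read 'x': p0 → p4
  read 'y': p4 → p3
  read 'y': p3 → p1
  read 'x': p1 → p4
  read 'x': p4 → p2
  read 'y': p2 → p0
  read 'x': p0 → p4
  end p4, accepted
w3:
  start at p2
  read 'y': p2 → p0
  read 'y': p0 → p2
  read 'y': p2 → p0
  read 'x': p0 → p4
  read 'y': p4 → p3
  read 'x': p3 → p4
  read 'x': p4 → p2
  read 'y': p2 → p0
  read 'x': p0 → p4
  read 'y': p4 → p3
  read 'y': p3 → p1
  read 'y': p1 → p3
  read 'y': p3 → p1
  read 'y': p1 → p3
  read 'y': p3 → p1
  end p1, rejected

2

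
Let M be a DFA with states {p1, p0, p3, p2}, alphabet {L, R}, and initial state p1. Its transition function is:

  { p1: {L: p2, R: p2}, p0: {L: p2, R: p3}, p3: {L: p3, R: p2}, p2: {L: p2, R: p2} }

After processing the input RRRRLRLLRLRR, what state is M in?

p1 → p2 → p2 → p2 → p2 → p2 → p2 → p2 → p2 → p2 → p2 → p2 → p2

p2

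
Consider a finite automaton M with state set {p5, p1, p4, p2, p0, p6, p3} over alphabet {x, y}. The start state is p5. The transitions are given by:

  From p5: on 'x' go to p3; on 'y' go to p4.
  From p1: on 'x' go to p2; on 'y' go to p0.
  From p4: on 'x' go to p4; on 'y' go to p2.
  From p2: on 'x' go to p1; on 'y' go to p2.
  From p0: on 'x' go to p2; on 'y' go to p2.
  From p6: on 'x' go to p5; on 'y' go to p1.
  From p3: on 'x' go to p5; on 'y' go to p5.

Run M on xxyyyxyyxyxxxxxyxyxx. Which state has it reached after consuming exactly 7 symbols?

start at p5
read 'x': p5 → p3
read 'x': p3 → p5
read 'y': p5 → p4
read 'y': p4 → p2
read 'y': p2 → p2
read 'x': p2 → p1
read 'y': p1 → p0
After 7 symbols: p0.

p0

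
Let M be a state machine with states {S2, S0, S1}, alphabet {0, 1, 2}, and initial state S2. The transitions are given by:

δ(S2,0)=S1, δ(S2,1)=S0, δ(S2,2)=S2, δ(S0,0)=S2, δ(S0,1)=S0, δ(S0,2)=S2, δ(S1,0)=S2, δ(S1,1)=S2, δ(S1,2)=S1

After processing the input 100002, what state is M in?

S1

Trace: S2 -1-> S0 -0-> S2 -0-> S1 -0-> S2 -0-> S1 -2-> S1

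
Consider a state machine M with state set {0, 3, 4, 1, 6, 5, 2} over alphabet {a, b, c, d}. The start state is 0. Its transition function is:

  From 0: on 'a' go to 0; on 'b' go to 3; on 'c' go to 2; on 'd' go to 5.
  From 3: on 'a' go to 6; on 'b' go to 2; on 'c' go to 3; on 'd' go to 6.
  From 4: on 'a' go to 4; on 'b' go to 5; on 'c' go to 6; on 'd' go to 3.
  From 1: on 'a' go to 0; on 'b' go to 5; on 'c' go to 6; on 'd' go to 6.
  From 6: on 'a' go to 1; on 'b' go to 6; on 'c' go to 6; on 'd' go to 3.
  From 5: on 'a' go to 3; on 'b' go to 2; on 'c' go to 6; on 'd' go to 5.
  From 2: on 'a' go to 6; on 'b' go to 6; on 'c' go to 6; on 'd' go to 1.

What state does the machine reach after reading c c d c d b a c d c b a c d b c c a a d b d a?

Trace: 0 -c-> 2 -c-> 6 -d-> 3 -c-> 3 -d-> 6 -b-> 6 -a-> 1 -c-> 6 -d-> 3 -c-> 3 -b-> 2 -a-> 6 -c-> 6 -d-> 3 -b-> 2 -c-> 6 -c-> 6 -a-> 1 -a-> 0 -d-> 5 -b-> 2 -d-> 1 -a-> 0

0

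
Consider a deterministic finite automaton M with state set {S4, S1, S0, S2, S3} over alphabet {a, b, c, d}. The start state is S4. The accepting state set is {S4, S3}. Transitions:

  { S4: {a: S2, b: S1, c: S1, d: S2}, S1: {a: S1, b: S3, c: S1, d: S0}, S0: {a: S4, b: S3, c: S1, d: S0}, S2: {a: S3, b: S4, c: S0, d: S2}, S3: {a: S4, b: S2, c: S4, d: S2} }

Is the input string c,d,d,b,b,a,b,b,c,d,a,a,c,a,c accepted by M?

No

start at S4
read 'c': S4 → S1
read 'd': S1 → S0
read 'd': S0 → S0
read 'b': S0 → S3
read 'b': S3 → S2
read 'a': S2 → S3
read 'b': S3 → S2
read 'b': S2 → S4
read 'c': S4 → S1
read 'd': S1 → S0
read 'a': S0 → S4
read 'a': S4 → S2
read 'c': S2 → S0
read 'a': S0 → S4
read 'c': S4 → S1
End state S1 is not accepting.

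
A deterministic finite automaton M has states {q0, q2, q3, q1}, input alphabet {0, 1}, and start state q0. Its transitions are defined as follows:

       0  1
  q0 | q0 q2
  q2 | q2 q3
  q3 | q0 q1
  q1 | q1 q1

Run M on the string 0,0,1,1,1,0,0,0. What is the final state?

Trace: q0 -0-> q0 -0-> q0 -1-> q2 -1-> q3 -1-> q1 -0-> q1 -0-> q1 -0-> q1

q1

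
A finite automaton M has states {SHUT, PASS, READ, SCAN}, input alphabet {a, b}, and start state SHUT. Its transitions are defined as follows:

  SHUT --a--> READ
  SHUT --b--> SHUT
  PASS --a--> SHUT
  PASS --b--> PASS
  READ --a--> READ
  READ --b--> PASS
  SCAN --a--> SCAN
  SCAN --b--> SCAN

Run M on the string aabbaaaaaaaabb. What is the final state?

PASS

start at SHUT
read 'a': SHUT → READ
read 'a': READ → READ
read 'b': READ → PASS
read 'b': PASS → PASS
read 'a': PASS → SHUT
read 'a': SHUT → READ
read 'a': READ → READ
read 'a': READ → READ
read 'a': READ → READ
read 'a': READ → READ
read 'a': READ → READ
read 'a': READ → READ
read 'b': READ → PASS
read 'b': PASS → PASS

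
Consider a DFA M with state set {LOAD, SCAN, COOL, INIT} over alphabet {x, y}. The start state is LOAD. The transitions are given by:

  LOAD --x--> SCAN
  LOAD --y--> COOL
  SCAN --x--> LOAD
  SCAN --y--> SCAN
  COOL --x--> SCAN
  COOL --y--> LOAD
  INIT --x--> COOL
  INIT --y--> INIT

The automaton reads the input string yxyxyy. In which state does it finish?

LOAD

start at LOAD
read 'y': LOAD → COOL
read 'x': COOL → SCAN
read 'y': SCAN → SCAN
read 'x': SCAN → LOAD
read 'y': LOAD → COOL
read 'y': COOL → LOAD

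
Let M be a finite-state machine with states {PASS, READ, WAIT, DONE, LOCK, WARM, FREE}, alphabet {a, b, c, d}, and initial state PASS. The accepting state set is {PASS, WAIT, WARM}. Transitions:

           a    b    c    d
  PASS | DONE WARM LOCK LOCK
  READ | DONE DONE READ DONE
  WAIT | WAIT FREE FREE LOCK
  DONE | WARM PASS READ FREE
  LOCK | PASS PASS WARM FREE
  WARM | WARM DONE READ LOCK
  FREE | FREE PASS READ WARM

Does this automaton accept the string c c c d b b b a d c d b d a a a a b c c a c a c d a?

Yes

PASS → LOCK → WARM → READ → DONE → PASS → WARM → DONE → WARM → LOCK → WARM → LOCK → PASS → LOCK → PASS → DONE → WARM → WARM → DONE → READ → READ → DONE → READ → DONE → READ → DONE → WARM
End state WARM is accepting.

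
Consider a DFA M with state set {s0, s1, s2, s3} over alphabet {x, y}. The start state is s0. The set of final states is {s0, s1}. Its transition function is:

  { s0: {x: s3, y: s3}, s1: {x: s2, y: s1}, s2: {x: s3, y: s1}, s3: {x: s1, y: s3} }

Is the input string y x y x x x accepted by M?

Yes

s0 → s3 → s1 → s1 → s2 → s3 → s1
End state s1 is accepting.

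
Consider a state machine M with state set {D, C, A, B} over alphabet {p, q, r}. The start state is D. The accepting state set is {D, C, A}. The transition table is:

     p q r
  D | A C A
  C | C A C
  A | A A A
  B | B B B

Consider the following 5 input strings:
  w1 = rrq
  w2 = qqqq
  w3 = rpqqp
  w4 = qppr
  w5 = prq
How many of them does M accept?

5

w1: D → A → A → A  → end A, accepted
w2: D → C → A → A → A  → end A, accepted
w3: D → A → A → A → A → A  → end A, accepted
w4: D → C → C → C → C  → end C, accepted
w5: D → A → A → A  → end A, accepted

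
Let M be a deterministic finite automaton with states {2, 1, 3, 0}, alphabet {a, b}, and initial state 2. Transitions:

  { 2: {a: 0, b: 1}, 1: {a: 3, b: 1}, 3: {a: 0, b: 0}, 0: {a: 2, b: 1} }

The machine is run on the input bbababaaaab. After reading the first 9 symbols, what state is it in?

Trace: 2 -b-> 1 -b-> 1 -a-> 3 -b-> 0 -a-> 2 -b-> 1 -a-> 3 -a-> 0 -a-> 2
After 9 symbols: 2.

2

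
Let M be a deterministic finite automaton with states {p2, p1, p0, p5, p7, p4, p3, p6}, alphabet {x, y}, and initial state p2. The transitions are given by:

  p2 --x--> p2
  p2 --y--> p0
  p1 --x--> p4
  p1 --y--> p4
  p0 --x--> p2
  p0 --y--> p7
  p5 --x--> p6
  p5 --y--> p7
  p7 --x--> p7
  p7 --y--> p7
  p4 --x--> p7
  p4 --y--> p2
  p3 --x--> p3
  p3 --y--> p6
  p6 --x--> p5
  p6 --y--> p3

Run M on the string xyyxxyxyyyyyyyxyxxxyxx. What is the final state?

start at p2
read 'x': p2 → p2
read 'y': p2 → p0
read 'y': p0 → p7
read 'x': p7 → p7
read 'x': p7 → p7
read 'y': p7 → p7
read 'x': p7 → p7
read 'y': p7 → p7
read 'y': p7 → p7
read 'y': p7 → p7
read 'y': p7 → p7
read 'y': p7 → p7
read 'y': p7 → p7
read 'y': p7 → p7
read 'x': p7 → p7
read 'y': p7 → p7
read 'x': p7 → p7
read 'x': p7 → p7
read 'x': p7 → p7
read 'y': p7 → p7
read 'x': p7 → p7
read 'x': p7 → p7

p7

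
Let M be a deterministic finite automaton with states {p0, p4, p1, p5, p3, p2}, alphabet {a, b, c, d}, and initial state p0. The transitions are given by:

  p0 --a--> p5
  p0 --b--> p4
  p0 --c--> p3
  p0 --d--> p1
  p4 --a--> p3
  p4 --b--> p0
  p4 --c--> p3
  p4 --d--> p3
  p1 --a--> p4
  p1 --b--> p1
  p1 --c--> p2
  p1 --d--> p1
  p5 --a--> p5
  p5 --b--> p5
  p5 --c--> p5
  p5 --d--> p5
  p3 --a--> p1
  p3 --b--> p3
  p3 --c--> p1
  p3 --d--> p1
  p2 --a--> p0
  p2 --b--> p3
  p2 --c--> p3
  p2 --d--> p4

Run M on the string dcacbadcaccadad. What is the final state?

p1

start at p0
read 'd': p0 → p1
read 'c': p1 → p2
read 'a': p2 → p0
read 'c': p0 → p3
read 'b': p3 → p3
read 'a': p3 → p1
read 'd': p1 → p1
read 'c': p1 → p2
read 'a': p2 → p0
read 'c': p0 → p3
read 'c': p3 → p1
read 'a': p1 → p4
read 'd': p4 → p3
read 'a': p3 → p1
read 'd': p1 → p1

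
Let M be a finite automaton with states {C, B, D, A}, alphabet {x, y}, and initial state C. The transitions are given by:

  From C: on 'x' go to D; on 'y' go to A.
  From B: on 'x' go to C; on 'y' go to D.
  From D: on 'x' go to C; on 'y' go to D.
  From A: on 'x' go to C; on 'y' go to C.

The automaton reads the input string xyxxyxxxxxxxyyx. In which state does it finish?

D

Trace: C -x-> D -y-> D -x-> C -x-> D -y-> D -x-> C -x-> D -x-> C -x-> D -x-> C -x-> D -x-> C -y-> A -y-> C -x-> D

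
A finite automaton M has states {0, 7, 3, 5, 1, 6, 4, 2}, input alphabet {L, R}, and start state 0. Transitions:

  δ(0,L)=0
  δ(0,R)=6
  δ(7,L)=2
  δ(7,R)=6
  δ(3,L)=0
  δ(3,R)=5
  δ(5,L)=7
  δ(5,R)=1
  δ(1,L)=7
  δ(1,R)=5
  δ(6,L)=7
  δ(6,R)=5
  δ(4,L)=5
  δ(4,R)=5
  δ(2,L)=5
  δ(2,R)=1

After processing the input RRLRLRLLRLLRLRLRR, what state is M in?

5

start at 0
read 'R': 0 → 6
read 'R': 6 → 5
read 'L': 5 → 7
read 'R': 7 → 6
read 'L': 6 → 7
read 'R': 7 → 6
read 'L': 6 → 7
read 'L': 7 → 2
read 'R': 2 → 1
read 'L': 1 → 7
read 'L': 7 → 2
read 'R': 2 → 1
read 'L': 1 → 7
read 'R': 7 → 6
read 'L': 6 → 7
read 'R': 7 → 6
read 'R': 6 → 5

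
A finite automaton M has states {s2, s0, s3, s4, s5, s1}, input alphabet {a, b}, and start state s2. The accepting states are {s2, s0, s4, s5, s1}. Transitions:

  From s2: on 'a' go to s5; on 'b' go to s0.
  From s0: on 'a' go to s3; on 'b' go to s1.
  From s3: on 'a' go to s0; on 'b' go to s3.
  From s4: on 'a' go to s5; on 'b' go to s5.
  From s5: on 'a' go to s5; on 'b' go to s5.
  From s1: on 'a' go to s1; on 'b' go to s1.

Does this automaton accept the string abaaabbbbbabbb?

Yes

start at s2
read 'a': s2 → s5
read 'b': s5 → s5
read 'a': s5 → s5
read 'a': s5 → s5
read 'a': s5 → s5
read 'b': s5 → s5
read 'b': s5 → s5
read 'b': s5 → s5
read 'b': s5 → s5
read 'b': s5 → s5
read 'a': s5 → s5
read 'b': s5 → s5
read 'b': s5 → s5
read 'b': s5 → s5
End state s5 is accepting.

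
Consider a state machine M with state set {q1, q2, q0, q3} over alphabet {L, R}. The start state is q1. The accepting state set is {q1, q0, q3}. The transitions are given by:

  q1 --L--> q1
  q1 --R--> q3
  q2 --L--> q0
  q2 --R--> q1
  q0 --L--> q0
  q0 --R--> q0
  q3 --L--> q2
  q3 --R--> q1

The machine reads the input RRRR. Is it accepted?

Yes

q1 → q3 → q1 → q3 → q1
End state q1 is accepting.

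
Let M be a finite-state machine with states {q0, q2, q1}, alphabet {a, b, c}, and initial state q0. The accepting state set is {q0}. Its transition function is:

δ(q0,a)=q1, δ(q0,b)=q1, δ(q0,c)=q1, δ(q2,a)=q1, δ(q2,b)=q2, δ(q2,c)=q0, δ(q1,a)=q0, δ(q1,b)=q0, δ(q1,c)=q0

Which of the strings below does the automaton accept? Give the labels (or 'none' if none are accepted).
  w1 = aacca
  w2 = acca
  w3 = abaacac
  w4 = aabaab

w2, w4

w1:
  start at q0
  read 'a': q0 → q1
  read 'a': q1 → q0
  read 'c': q0 → q1
  read 'c': q1 → q0
  read 'a': q0 → q1
  end q1, rejected
w2:
  start at q0
  read 'a': q0 → q1
  read 'c': q1 → q0
  read 'c': q0 → q1
  read 'a': q1 → q0
  end q0, accepted
w3:
  start at q0
  read 'a': q0 → q1
  read 'b': q1 → q0
  read 'a': q0 → q1
  read 'a': q1 → q0
  read 'c': q0 → q1
  read 'a': q1 → q0
  read 'c': q0 → q1
  end q1, rejected
w4:
  start at q0
  read 'a': q0 → q1
  read 'a': q1 → q0
  read 'b': q0 → q1
  read 'a': q1 → q0
  read 'a': q0 → q1
  read 'b': q1 → q0
  end q0, accepted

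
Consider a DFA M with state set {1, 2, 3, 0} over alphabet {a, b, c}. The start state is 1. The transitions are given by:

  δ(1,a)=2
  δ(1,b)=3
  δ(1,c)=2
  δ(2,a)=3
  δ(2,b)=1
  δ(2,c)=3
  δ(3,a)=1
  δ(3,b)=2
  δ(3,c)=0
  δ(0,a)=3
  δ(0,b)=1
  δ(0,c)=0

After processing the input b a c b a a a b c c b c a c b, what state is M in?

start at 1
read 'b': 1 → 3
read 'a': 3 → 1
read 'c': 1 → 2
read 'b': 2 → 1
read 'a': 1 → 2
read 'a': 2 → 3
read 'a': 3 → 1
read 'b': 1 → 3
read 'c': 3 → 0
read 'c': 0 → 0
read 'b': 0 → 1
read 'c': 1 → 2
read 'a': 2 → 3
read 'c': 3 → 0
read 'b': 0 → 1

1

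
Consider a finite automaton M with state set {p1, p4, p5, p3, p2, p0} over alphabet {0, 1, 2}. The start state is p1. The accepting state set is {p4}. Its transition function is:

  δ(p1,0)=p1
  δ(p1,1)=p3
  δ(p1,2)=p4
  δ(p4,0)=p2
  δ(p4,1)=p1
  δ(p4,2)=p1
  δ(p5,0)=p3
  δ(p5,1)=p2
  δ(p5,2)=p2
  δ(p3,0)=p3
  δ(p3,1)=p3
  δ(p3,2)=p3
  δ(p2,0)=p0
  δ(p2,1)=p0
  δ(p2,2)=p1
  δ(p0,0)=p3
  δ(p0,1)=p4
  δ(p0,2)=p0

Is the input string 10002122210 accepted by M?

No

Trace: p1 -1-> p3 -0-> p3 -0-> p3 -0-> p3 -2-> p3 -1-> p3 -2-> p3 -2-> p3 -2-> p3 -1-> p3 -0-> p3
End state p3 is not accepting.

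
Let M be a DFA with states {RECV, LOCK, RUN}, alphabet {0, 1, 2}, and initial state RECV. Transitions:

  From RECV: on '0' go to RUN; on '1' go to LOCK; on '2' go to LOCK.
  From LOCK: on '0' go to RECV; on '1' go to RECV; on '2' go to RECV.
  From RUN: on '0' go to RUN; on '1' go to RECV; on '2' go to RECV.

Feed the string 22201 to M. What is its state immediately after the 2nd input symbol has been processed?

start at RECV
read '2': RECV → LOCK
read '2': LOCK → RECV
After 2 symbols: RECV.

RECV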